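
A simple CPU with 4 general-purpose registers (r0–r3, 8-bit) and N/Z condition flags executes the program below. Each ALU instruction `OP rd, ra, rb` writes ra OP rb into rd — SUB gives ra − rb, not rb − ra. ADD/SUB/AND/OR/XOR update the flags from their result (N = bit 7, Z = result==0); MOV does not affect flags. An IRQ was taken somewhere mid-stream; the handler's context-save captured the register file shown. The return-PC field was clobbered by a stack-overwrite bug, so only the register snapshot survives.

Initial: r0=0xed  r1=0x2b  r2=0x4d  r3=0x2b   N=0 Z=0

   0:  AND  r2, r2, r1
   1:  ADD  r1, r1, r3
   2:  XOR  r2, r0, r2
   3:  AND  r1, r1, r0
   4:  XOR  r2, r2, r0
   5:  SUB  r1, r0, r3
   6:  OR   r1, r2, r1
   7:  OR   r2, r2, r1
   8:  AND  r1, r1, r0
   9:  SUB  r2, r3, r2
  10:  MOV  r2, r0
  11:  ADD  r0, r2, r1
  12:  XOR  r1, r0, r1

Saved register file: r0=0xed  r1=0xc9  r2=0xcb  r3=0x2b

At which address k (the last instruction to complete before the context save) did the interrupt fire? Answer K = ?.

K = 8

after  0: r0=0xed r1=0x2b r2=0x09 r3=0x2b  N=0 Z=0
after  1: r0=0xed r1=0x56 r2=0x09 r3=0x2b  N=0 Z=0
after  2: r0=0xed r1=0x56 r2=0xe4 r3=0x2b  N=1 Z=0
after  3: r0=0xed r1=0x44 r2=0xe4 r3=0x2b  N=0 Z=0
after  4: r0=0xed r1=0x44 r2=0x09 r3=0x2b  N=0 Z=0
after  5: r0=0xed r1=0xc2 r2=0x09 r3=0x2b  N=1 Z=0
after  6: r0=0xed r1=0xcb r2=0x09 r3=0x2b  N=1 Z=0
after  7: r0=0xed r1=0xcb r2=0xcb r3=0x2b  N=1 Z=0
after  8: r0=0xed r1=0xc9 r2=0xcb r3=0x2b  N=1 Z=0
-- IRQ taken; context saved, return-PC = 9 --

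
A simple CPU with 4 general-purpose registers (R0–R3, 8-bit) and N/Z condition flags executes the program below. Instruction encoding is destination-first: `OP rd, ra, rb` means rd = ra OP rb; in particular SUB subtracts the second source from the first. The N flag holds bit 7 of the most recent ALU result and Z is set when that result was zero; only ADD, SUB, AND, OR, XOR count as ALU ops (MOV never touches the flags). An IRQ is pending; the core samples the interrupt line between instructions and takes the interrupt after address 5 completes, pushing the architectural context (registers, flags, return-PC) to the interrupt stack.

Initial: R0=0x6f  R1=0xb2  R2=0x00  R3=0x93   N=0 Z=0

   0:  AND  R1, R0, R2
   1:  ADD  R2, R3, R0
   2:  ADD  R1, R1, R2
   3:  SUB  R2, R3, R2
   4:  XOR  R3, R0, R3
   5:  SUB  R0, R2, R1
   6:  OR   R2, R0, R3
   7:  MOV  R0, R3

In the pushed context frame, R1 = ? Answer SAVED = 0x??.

after  0: R0=0x6f R1=0x00 R2=0x00 R3=0x93  N=0 Z=1
after  1: R0=0x6f R1=0x00 R2=0x02 R3=0x93  N=0 Z=0
after  2: R0=0x6f R1=0x02 R2=0x02 R3=0x93  N=0 Z=0
after  3: R0=0x6f R1=0x02 R2=0x91 R3=0x93  N=1 Z=0
after  4: R0=0x6f R1=0x02 R2=0x91 R3=0xfc  N=1 Z=0
after  5: R0=0x8f R1=0x02 R2=0x91 R3=0xfc  N=1 Z=0
-- IRQ taken; context saved, return-PC = 6 --

SAVED = 0x02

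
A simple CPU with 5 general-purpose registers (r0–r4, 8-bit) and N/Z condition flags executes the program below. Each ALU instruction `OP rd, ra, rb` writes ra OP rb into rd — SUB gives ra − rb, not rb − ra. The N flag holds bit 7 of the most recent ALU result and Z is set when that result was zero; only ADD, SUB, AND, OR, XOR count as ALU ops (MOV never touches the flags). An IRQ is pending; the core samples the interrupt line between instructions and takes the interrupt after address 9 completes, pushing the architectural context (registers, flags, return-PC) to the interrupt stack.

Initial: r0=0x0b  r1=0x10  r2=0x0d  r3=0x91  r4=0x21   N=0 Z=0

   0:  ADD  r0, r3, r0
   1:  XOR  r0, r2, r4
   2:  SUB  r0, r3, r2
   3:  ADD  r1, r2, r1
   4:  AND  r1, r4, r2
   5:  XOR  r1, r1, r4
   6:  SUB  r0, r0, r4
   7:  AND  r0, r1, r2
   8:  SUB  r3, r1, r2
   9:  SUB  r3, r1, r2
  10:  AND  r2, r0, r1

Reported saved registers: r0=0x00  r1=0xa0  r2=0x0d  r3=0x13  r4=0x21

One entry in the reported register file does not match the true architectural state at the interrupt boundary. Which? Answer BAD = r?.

BAD = r1

after  0: r0=0x9c r1=0x10 r2=0x0d r3=0x91 r4=0x21  N=1 Z=0
after  1: r0=0x2c r1=0x10 r2=0x0d r3=0x91 r4=0x21  N=0 Z=0
after  2: r0=0x84 r1=0x10 r2=0x0d r3=0x91 r4=0x21  N=1 Z=0
after  3: r0=0x84 r1=0x1d r2=0x0d r3=0x91 r4=0x21  N=0 Z=0
after  4: r0=0x84 r1=0x01 r2=0x0d r3=0x91 r4=0x21  N=0 Z=0
after  5: r0=0x84 r1=0x20 r2=0x0d r3=0x91 r4=0x21  N=0 Z=0
after  6: r0=0x63 r1=0x20 r2=0x0d r3=0x91 r4=0x21  N=0 Z=0
after  7: r0=0x00 r1=0x20 r2=0x0d r3=0x91 r4=0x21  N=0 Z=1
after  8: r0=0x00 r1=0x20 r2=0x0d r3=0x13 r4=0x21  N=0 Z=0
after  9: r0=0x00 r1=0x20 r2=0x0d r3=0x13 r4=0x21  N=0 Z=0
-- IRQ taken; context saved, return-PC = 10 --
mismatch: r1: reported 0xa0 vs actual 0x20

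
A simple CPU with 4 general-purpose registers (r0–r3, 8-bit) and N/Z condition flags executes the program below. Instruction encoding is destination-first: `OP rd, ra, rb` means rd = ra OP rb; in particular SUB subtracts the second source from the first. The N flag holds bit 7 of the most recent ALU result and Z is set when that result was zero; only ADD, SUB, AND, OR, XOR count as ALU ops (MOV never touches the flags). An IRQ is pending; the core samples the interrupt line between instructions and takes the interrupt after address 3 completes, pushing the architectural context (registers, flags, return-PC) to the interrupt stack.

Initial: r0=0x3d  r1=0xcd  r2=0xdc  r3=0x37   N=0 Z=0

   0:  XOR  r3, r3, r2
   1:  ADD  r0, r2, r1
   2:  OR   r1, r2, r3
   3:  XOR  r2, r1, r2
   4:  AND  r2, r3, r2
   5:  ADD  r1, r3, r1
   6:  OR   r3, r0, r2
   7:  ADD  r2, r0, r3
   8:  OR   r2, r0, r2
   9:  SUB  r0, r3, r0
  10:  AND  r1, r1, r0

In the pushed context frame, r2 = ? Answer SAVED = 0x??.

SAVED = 0x23

after  0: r0=0x3d r1=0xcd r2=0xdc r3=0xeb  N=1 Z=0
after  1: r0=0xa9 r1=0xcd r2=0xdc r3=0xeb  N=1 Z=0
after  2: r0=0xa9 r1=0xff r2=0xdc r3=0xeb  N=1 Z=0
after  3: r0=0xa9 r1=0xff r2=0x23 r3=0xeb  N=0 Z=0
-- IRQ taken; context saved, return-PC = 4 --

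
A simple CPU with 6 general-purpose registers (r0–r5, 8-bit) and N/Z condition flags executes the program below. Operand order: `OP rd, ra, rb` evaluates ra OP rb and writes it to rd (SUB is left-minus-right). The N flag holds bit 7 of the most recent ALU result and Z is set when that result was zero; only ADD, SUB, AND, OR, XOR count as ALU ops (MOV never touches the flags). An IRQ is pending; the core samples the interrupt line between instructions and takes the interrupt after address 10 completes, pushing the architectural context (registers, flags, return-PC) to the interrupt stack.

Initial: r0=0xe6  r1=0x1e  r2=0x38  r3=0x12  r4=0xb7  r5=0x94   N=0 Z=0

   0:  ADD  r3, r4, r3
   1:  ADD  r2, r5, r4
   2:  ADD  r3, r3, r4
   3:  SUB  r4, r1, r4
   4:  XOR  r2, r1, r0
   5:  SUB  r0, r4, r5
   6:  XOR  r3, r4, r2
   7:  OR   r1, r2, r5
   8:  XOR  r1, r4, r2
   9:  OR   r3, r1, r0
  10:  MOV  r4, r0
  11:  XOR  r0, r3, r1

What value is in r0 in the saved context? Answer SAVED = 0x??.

SAVED = 0xd3

after  0: r0=0xe6 r1=0x1e r2=0x38 r3=0xc9 r4=0xb7 r5=0x94  N=1 Z=0
after  1: r0=0xe6 r1=0x1e r2=0x4b r3=0xc9 r4=0xb7 r5=0x94  N=0 Z=0
after  2: r0=0xe6 r1=0x1e r2=0x4b r3=0x80 r4=0xb7 r5=0x94  N=1 Z=0
after  3: r0=0xe6 r1=0x1e r2=0x4b r3=0x80 r4=0x67 r5=0x94  N=0 Z=0
after  4: r0=0xe6 r1=0x1e r2=0xf8 r3=0x80 r4=0x67 r5=0x94  N=1 Z=0
after  5: r0=0xd3 r1=0x1e r2=0xf8 r3=0x80 r4=0x67 r5=0x94  N=1 Z=0
after  6: r0=0xd3 r1=0x1e r2=0xf8 r3=0x9f r4=0x67 r5=0x94  N=1 Z=0
after  7: r0=0xd3 r1=0xfc r2=0xf8 r3=0x9f r4=0x67 r5=0x94  N=1 Z=0
after  8: r0=0xd3 r1=0x9f r2=0xf8 r3=0x9f r4=0x67 r5=0x94  N=1 Z=0
after  9: r0=0xd3 r1=0x9f r2=0xf8 r3=0xdf r4=0x67 r5=0x94  N=1 Z=0
after 10: r0=0xd3 r1=0x9f r2=0xf8 r3=0xdf r4=0xd3 r5=0x94  N=1 Z=0
-- IRQ taken; context saved, return-PC = 11 --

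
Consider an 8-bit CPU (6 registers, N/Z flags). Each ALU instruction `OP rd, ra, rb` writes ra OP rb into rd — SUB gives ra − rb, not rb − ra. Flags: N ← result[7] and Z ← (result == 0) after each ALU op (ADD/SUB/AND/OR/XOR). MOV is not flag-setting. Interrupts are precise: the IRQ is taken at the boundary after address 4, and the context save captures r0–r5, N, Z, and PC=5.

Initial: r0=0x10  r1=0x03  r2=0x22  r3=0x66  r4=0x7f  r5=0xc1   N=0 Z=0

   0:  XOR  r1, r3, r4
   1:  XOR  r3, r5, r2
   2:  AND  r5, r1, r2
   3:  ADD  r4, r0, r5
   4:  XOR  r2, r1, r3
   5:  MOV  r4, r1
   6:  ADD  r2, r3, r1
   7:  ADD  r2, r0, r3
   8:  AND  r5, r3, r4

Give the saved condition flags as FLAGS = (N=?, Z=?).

after  0: r0=0x10 r1=0x19 r2=0x22 r3=0x66 r4=0x7f r5=0xc1  N=0 Z=0
after  1: r0=0x10 r1=0x19 r2=0x22 r3=0xe3 r4=0x7f r5=0xc1  N=1 Z=0
after  2: r0=0x10 r1=0x19 r2=0x22 r3=0xe3 r4=0x7f r5=0x00  N=0 Z=1
after  3: r0=0x10 r1=0x19 r2=0x22 r3=0xe3 r4=0x10 r5=0x00  N=0 Z=0
after  4: r0=0x10 r1=0x19 r2=0xfa r3=0xe3 r4=0x10 r5=0x00  N=1 Z=0
-- IRQ taken; context saved, return-PC = 5 --

FLAGS = (N=1, Z=0)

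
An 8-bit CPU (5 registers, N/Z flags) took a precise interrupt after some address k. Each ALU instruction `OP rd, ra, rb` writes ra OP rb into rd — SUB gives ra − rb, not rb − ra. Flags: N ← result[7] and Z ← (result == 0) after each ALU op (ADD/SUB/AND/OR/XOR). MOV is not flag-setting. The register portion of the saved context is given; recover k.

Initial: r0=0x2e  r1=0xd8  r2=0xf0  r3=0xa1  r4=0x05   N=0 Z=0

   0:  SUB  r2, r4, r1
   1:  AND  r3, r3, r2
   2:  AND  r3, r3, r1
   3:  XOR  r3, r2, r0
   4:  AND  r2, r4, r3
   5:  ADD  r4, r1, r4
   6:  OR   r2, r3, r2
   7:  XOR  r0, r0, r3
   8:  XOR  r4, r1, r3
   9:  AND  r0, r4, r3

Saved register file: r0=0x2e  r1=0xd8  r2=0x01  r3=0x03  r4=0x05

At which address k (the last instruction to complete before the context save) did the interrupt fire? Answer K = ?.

K = 4

after  0: r0=0x2e r1=0xd8 r2=0x2d r3=0xa1 r4=0x05  N=0 Z=0
after  1: r0=0x2e r1=0xd8 r2=0x2d r3=0x21 r4=0x05  N=0 Z=0
after  2: r0=0x2e r1=0xd8 r2=0x2d r3=0x00 r4=0x05  N=0 Z=1
after  3: r0=0x2e r1=0xd8 r2=0x2d r3=0x03 r4=0x05  N=0 Z=0
after  4: r0=0x2e r1=0xd8 r2=0x01 r3=0x03 r4=0x05  N=0 Z=0
-- IRQ taken; context saved, return-PC = 5 --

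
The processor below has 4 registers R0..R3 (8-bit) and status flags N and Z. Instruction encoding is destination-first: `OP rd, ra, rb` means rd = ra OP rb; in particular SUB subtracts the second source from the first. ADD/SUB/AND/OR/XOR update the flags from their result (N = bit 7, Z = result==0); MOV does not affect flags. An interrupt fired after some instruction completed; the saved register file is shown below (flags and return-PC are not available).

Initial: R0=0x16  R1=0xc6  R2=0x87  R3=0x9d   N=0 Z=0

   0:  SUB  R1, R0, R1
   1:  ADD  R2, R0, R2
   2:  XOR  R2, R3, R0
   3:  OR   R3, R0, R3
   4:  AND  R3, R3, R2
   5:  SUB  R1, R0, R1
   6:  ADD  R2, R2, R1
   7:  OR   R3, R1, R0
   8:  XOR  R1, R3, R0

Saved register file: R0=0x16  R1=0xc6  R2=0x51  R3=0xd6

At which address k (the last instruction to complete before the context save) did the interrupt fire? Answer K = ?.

after  0: R0=0x16 R1=0x50 R2=0x87 R3=0x9d  N=0 Z=0
after  1: R0=0x16 R1=0x50 R2=0x9d R3=0x9d  N=1 Z=0
after  2: R0=0x16 R1=0x50 R2=0x8b R3=0x9d  N=1 Z=0
after  3: R0=0x16 R1=0x50 R2=0x8b R3=0x9f  N=1 Z=0
after  4: R0=0x16 R1=0x50 R2=0x8b R3=0x8b  N=1 Z=0
after  5: R0=0x16 R1=0xc6 R2=0x8b R3=0x8b  N=1 Z=0
after  6: R0=0x16 R1=0xc6 R2=0x51 R3=0x8b  N=0 Z=0
after  7: R0=0x16 R1=0xc6 R2=0x51 R3=0xd6  N=1 Z=0
-- IRQ taken; context saved, return-PC = 8 --

K = 7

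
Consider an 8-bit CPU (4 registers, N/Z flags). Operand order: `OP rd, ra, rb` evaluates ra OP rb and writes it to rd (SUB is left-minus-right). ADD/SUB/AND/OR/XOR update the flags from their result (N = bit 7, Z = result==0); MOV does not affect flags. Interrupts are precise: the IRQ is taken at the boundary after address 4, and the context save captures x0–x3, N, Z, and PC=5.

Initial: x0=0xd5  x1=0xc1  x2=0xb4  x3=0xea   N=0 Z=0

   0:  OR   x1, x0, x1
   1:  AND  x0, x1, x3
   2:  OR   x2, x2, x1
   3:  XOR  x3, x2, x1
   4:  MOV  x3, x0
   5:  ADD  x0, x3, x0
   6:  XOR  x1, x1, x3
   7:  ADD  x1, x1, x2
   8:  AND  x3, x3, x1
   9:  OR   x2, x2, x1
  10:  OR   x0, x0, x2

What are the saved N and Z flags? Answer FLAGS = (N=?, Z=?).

FLAGS = (N=0, Z=0)

after  0: x0=0xd5 x1=0xd5 x2=0xb4 x3=0xea  N=1 Z=0
after  1: x0=0xc0 x1=0xd5 x2=0xb4 x3=0xea  N=1 Z=0
after  2: x0=0xc0 x1=0xd5 x2=0xf5 x3=0xea  N=1 Z=0
after  3: x0=0xc0 x1=0xd5 x2=0xf5 x3=0x20  N=0 Z=0
after  4: x0=0xc0 x1=0xd5 x2=0xf5 x3=0xc0  N=0 Z=0
-- IRQ taken; context saved, return-PC = 5 --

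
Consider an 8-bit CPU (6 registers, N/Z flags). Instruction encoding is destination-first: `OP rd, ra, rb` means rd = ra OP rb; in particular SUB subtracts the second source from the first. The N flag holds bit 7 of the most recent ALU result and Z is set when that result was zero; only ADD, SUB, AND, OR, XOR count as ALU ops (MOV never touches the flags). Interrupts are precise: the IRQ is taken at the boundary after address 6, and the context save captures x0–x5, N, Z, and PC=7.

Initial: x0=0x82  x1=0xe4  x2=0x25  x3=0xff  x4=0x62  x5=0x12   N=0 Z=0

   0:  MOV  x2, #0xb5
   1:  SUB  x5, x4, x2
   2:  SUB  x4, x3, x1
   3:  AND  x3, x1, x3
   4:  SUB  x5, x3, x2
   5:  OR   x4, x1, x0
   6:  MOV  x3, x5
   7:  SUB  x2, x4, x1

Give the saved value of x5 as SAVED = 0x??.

SAVED = 0x2f

after  0: x0=0x82 x1=0xe4 x2=0xb5 x3=0xff x4=0x62 x5=0x12  N=0 Z=0
after  1: x0=0x82 x1=0xe4 x2=0xb5 x3=0xff x4=0x62 x5=0xad  N=1 Z=0
after  2: x0=0x82 x1=0xe4 x2=0xb5 x3=0xff x4=0x1b x5=0xad  N=0 Z=0
after  3: x0=0x82 x1=0xe4 x2=0xb5 x3=0xe4 x4=0x1b x5=0xad  N=1 Z=0
after  4: x0=0x82 x1=0xe4 x2=0xb5 x3=0xe4 x4=0x1b x5=0x2f  N=0 Z=0
after  5: x0=0x82 x1=0xe4 x2=0xb5 x3=0xe4 x4=0xe6 x5=0x2f  N=1 Z=0
after  6: x0=0x82 x1=0xe4 x2=0xb5 x3=0x2f x4=0xe6 x5=0x2f  N=1 Z=0
-- IRQ taken; context saved, return-PC = 7 --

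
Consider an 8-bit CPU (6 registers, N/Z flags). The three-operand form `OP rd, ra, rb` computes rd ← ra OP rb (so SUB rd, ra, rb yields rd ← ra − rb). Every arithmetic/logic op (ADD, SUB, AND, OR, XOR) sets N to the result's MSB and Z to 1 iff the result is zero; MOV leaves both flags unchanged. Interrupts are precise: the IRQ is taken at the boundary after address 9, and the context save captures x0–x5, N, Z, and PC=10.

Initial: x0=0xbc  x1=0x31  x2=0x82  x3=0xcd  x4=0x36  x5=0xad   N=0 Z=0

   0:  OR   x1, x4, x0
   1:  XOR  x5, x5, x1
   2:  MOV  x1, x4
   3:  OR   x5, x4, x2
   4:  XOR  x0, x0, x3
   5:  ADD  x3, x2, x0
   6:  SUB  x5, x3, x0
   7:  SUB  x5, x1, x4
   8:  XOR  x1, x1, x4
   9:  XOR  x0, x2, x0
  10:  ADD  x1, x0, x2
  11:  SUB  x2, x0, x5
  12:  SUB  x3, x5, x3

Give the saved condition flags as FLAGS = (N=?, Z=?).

after  0: x0=0xbc x1=0xbe x2=0x82 x3=0xcd x4=0x36 x5=0xad  N=1 Z=0
after  1: x0=0xbc x1=0xbe x2=0x82 x3=0xcd x4=0x36 x5=0x13  N=0 Z=0
after  2: x0=0xbc x1=0x36 x2=0x82 x3=0xcd x4=0x36 x5=0x13  N=0 Z=0
after  3: x0=0xbc x1=0x36 x2=0x82 x3=0xcd x4=0x36 x5=0xb6  N=1 Z=0
after  4: x0=0x71 x1=0x36 x2=0x82 x3=0xcd x4=0x36 x5=0xb6  N=0 Z=0
after  5: x0=0x71 x1=0x36 x2=0x82 x3=0xf3 x4=0x36 x5=0xb6  N=1 Z=0
after  6: x0=0x71 x1=0x36 x2=0x82 x3=0xf3 x4=0x36 x5=0x82  N=1 Z=0
after  7: x0=0x71 x1=0x36 x2=0x82 x3=0xf3 x4=0x36 x5=0x00  N=0 Z=1
after  8: x0=0x71 x1=0x00 x2=0x82 x3=0xf3 x4=0x36 x5=0x00  N=0 Z=1
after  9: x0=0xf3 x1=0x00 x2=0x82 x3=0xf3 x4=0x36 x5=0x00  N=1 Z=0
-- IRQ taken; context saved, return-PC = 10 --

FLAGS = (N=1, Z=0)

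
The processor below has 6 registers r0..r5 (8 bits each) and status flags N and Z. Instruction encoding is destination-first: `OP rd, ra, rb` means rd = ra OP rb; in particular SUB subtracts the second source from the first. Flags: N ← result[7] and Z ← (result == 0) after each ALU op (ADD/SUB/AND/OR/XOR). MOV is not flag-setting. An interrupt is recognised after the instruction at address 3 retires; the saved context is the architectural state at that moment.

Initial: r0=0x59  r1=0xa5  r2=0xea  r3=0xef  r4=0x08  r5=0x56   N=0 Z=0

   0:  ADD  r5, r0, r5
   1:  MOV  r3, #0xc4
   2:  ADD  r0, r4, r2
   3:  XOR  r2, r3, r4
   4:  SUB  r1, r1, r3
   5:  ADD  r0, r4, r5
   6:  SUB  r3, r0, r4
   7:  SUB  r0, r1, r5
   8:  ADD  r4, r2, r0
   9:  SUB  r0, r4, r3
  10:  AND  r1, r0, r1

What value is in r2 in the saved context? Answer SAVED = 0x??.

SAVED = 0xcc

after  0: r0=0x59 r1=0xa5 r2=0xea r3=0xef r4=0x08 r5=0xaf  N=1 Z=0
after  1: r0=0x59 r1=0xa5 r2=0xea r3=0xc4 r4=0x08 r5=0xaf  N=1 Z=0
after  2: r0=0xf2 r1=0xa5 r2=0xea r3=0xc4 r4=0x08 r5=0xaf  N=1 Z=0
after  3: r0=0xf2 r1=0xa5 r2=0xcc r3=0xc4 r4=0x08 r5=0xaf  N=1 Z=0
-- IRQ taken; context saved, return-PC = 4 --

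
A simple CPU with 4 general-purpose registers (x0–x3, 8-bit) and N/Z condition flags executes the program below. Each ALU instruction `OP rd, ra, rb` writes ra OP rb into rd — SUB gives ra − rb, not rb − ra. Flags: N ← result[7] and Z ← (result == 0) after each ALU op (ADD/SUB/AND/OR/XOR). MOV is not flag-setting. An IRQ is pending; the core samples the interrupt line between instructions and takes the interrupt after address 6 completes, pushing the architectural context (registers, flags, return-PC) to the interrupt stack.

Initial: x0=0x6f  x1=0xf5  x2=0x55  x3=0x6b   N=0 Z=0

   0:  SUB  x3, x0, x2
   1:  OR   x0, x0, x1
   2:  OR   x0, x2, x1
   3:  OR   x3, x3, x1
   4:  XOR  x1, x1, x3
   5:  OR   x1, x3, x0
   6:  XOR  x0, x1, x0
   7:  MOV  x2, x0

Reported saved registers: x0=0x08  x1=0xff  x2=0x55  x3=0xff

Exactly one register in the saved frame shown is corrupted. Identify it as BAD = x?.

after  0: x0=0x6f x1=0xf5 x2=0x55 x3=0x1a  N=0 Z=0
after  1: x0=0xff x1=0xf5 x2=0x55 x3=0x1a  N=1 Z=0
after  2: x0=0xf5 x1=0xf5 x2=0x55 x3=0x1a  N=1 Z=0
after  3: x0=0xf5 x1=0xf5 x2=0x55 x3=0xff  N=1 Z=0
after  4: x0=0xf5 x1=0x0a x2=0x55 x3=0xff  N=0 Z=0
after  5: x0=0xf5 x1=0xff x2=0x55 x3=0xff  N=1 Z=0
after  6: x0=0x0a x1=0xff x2=0x55 x3=0xff  N=0 Z=0
-- IRQ taken; context saved, return-PC = 7 --
mismatch: x0: reported 0x08 vs actual 0x0a

BAD = x0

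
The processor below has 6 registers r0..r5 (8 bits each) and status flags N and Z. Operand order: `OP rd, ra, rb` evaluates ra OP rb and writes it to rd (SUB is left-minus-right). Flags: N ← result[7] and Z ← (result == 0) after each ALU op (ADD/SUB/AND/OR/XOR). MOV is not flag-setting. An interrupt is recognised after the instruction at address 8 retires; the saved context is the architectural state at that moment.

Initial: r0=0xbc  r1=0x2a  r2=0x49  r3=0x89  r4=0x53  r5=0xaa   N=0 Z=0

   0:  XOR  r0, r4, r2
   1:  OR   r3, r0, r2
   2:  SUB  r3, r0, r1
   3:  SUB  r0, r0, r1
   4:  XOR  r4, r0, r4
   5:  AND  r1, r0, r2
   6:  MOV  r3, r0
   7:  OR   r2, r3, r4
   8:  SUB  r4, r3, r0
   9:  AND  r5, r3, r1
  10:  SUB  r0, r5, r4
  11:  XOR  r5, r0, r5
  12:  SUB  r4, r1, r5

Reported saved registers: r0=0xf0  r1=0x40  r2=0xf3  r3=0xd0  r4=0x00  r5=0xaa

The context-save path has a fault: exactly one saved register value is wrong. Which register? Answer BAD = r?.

after  0: r0=0x1a r1=0x2a r2=0x49 r3=0x89 r4=0x53 r5=0xaa  N=0 Z=0
after  1: r0=0x1a r1=0x2a r2=0x49 r3=0x5b r4=0x53 r5=0xaa  N=0 Z=0
after  2: r0=0x1a r1=0x2a r2=0x49 r3=0xf0 r4=0x53 r5=0xaa  N=1 Z=0
after  3: r0=0xf0 r1=0x2a r2=0x49 r3=0xf0 r4=0x53 r5=0xaa  N=1 Z=0
after  4: r0=0xf0 r1=0x2a r2=0x49 r3=0xf0 r4=0xa3 r5=0xaa  N=1 Z=0
after  5: r0=0xf0 r1=0x40 r2=0x49 r3=0xf0 r4=0xa3 r5=0xaa  N=0 Z=0
after  6: r0=0xf0 r1=0x40 r2=0x49 r3=0xf0 r4=0xa3 r5=0xaa  N=0 Z=0
after  7: r0=0xf0 r1=0x40 r2=0xf3 r3=0xf0 r4=0xa3 r5=0xaa  N=1 Z=0
after  8: r0=0xf0 r1=0x40 r2=0xf3 r3=0xf0 r4=0x00 r5=0xaa  N=0 Z=1
-- IRQ taken; context saved, return-PC = 9 --
mismatch: r3: reported 0xd0 vs actual 0xf0

BAD = r3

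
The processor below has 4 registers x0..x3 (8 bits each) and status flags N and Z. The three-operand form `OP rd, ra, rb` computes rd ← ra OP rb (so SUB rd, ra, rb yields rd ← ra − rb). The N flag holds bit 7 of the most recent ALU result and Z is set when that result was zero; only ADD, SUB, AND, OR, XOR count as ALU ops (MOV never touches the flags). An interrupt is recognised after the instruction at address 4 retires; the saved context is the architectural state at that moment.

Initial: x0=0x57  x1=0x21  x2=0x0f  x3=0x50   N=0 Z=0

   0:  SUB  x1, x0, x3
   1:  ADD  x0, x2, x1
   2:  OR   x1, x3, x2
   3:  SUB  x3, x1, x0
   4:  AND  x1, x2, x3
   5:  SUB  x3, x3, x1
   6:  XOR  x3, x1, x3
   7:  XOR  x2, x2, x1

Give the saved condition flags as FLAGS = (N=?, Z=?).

FLAGS = (N=0, Z=0)

after  0: x0=0x57 x1=0x07 x2=0x0f x3=0x50  N=0 Z=0
after  1: x0=0x16 x1=0x07 x2=0x0f x3=0x50  N=0 Z=0
after  2: x0=0x16 x1=0x5f x2=0x0f x3=0x50  N=0 Z=0
after  3: x0=0x16 x1=0x5f x2=0x0f x3=0x49  N=0 Z=0
after  4: x0=0x16 x1=0x09 x2=0x0f x3=0x49  N=0 Z=0
-- IRQ taken; context saved, return-PC = 5 --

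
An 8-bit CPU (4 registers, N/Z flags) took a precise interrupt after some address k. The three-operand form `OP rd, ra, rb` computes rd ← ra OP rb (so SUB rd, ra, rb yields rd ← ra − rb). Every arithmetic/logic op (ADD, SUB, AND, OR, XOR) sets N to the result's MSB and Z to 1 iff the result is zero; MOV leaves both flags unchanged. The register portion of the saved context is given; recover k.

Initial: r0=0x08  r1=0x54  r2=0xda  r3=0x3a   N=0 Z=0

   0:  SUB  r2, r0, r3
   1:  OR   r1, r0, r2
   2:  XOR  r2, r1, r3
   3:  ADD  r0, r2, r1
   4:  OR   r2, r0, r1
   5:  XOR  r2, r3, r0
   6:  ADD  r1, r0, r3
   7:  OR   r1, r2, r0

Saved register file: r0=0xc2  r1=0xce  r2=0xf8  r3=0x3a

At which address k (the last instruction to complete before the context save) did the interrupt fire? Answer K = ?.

after  0: r0=0x08 r1=0x54 r2=0xce r3=0x3a  N=1 Z=0
after  1: r0=0x08 r1=0xce r2=0xce r3=0x3a  N=1 Z=0
after  2: r0=0x08 r1=0xce r2=0xf4 r3=0x3a  N=1 Z=0
after  3: r0=0xc2 r1=0xce r2=0xf4 r3=0x3a  N=1 Z=0
after  4: r0=0xc2 r1=0xce r2=0xce r3=0x3a  N=1 Z=0
after  5: r0=0xc2 r1=0xce r2=0xf8 r3=0x3a  N=1 Z=0
-- IRQ taken; context saved, return-PC = 6 --

K = 5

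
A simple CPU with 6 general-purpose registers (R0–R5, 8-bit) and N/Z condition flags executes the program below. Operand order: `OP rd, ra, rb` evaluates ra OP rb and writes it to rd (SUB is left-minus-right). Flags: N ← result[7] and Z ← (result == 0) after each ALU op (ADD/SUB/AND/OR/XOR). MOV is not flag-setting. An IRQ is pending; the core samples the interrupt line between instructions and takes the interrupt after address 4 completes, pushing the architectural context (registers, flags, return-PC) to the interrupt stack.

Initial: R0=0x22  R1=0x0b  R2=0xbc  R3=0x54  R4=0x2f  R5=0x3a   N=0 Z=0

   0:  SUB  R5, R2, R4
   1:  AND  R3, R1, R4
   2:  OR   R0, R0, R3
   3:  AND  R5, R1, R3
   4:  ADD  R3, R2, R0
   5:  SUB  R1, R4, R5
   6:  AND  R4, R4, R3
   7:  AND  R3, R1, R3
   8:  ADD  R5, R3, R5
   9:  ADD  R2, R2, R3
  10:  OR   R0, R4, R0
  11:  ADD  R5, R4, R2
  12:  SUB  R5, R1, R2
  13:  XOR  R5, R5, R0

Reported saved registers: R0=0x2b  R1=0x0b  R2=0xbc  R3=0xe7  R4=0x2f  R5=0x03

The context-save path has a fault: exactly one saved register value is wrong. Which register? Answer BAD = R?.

after  0: R0=0x22 R1=0x0b R2=0xbc R3=0x54 R4=0x2f R5=0x8d  N=1 Z=0
after  1: R0=0x22 R1=0x0b R2=0xbc R3=0x0b R4=0x2f R5=0x8d  N=0 Z=0
after  2: R0=0x2b R1=0x0b R2=0xbc R3=0x0b R4=0x2f R5=0x8d  N=0 Z=0
after  3: R0=0x2b R1=0x0b R2=0xbc R3=0x0b R4=0x2f R5=0x0b  N=0 Z=0
after  4: R0=0x2b R1=0x0b R2=0xbc R3=0xe7 R4=0x2f R5=0x0b  N=1 Z=0
-- IRQ taken; context saved, return-PC = 5 --
mismatch: R5: reported 0x03 vs actual 0x0b

BAD = R5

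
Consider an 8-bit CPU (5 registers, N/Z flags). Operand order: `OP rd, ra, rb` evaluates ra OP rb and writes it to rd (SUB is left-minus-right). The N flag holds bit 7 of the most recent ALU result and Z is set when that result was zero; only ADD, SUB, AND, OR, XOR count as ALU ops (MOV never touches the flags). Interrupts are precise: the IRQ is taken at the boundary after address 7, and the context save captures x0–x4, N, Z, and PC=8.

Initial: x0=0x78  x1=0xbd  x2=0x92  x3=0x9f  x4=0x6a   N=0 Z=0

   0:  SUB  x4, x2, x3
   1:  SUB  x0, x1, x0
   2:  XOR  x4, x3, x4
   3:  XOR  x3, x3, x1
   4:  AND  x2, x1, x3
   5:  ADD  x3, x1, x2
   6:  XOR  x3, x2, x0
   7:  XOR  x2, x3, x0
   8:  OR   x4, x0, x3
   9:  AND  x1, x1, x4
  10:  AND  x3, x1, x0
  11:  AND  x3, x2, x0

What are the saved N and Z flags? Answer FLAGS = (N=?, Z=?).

after  0: x0=0x78 x1=0xbd x2=0x92 x3=0x9f x4=0xf3  N=1 Z=0
after  1: x0=0x45 x1=0xbd x2=0x92 x3=0x9f x4=0xf3  N=0 Z=0
after  2: x0=0x45 x1=0xbd x2=0x92 x3=0x9f x4=0x6c  N=0 Z=0
after  3: x0=0x45 x1=0xbd x2=0x92 x3=0x22 x4=0x6c  N=0 Z=0
after  4: x0=0x45 x1=0xbd x2=0x20 x3=0x22 x4=0x6c  N=0 Z=0
after  5: x0=0x45 x1=0xbd x2=0x20 x3=0xdd x4=0x6c  N=1 Z=0
after  6: x0=0x45 x1=0xbd x2=0x20 x3=0x65 x4=0x6c  N=0 Z=0
after  7: x0=0x45 x1=0xbd x2=0x20 x3=0x65 x4=0x6c  N=0 Z=0
-- IRQ taken; context saved, return-PC = 8 --

FLAGS = (N=0, Z=0)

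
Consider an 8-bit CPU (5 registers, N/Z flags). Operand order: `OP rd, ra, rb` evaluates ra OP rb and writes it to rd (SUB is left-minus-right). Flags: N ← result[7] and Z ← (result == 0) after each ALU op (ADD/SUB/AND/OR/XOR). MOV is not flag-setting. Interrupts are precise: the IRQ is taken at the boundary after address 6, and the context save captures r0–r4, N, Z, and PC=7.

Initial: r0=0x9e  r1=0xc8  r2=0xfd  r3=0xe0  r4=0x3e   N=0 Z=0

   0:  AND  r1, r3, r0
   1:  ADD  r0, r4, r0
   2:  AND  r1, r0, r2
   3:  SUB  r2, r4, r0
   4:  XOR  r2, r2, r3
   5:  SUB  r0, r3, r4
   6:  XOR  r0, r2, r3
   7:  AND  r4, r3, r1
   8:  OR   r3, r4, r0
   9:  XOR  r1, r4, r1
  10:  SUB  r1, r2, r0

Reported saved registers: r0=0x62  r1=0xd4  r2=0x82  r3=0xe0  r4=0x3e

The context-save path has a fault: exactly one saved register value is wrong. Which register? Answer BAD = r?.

BAD = r1

after  0: r0=0x9e r1=0x80 r2=0xfd r3=0xe0 r4=0x3e  N=1 Z=0
after  1: r0=0xdc r1=0x80 r2=0xfd r3=0xe0 r4=0x3e  N=1 Z=0
after  2: r0=0xdc r1=0xdc r2=0xfd r3=0xe0 r4=0x3e  N=1 Z=0
after  3: r0=0xdc r1=0xdc r2=0x62 r3=0xe0 r4=0x3e  N=0 Z=0
after  4: r0=0xdc r1=0xdc r2=0x82 r3=0xe0 r4=0x3e  N=1 Z=0
after  5: r0=0xa2 r1=0xdc r2=0x82 r3=0xe0 r4=0x3e  N=1 Z=0
after  6: r0=0x62 r1=0xdc r2=0x82 r3=0xe0 r4=0x3e  N=0 Z=0
-- IRQ taken; context saved, return-PC = 7 --
mismatch: r1: reported 0xd4 vs actual 0xdc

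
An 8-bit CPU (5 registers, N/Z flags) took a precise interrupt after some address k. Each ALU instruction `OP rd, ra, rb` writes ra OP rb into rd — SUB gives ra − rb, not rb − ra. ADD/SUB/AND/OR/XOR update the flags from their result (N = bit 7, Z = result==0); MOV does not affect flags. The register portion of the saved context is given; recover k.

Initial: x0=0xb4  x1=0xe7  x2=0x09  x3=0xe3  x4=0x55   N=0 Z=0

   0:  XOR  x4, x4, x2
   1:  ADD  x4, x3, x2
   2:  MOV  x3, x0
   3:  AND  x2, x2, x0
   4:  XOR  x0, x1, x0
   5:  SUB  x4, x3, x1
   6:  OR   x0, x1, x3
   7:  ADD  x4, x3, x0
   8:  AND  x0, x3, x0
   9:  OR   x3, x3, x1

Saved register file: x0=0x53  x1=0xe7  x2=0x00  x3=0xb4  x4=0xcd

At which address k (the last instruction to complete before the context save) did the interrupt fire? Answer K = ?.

after  0: x0=0xb4 x1=0xe7 x2=0x09 x3=0xe3 x4=0x5c  N=0 Z=0
after  1: x0=0xb4 x1=0xe7 x2=0x09 x3=0xe3 x4=0xec  N=1 Z=0
after  2: x0=0xb4 x1=0xe7 x2=0x09 x3=0xb4 x4=0xec  N=1 Z=0
after  3: x0=0xb4 x1=0xe7 x2=0x00 x3=0xb4 x4=0xec  N=0 Z=1
after  4: x0=0x53 x1=0xe7 x2=0x00 x3=0xb4 x4=0xec  N=0 Z=0
after  5: x0=0x53 x1=0xe7 x2=0x00 x3=0xb4 x4=0xcd  N=1 Z=0
-- IRQ taken; context saved, return-PC = 6 --

K = 5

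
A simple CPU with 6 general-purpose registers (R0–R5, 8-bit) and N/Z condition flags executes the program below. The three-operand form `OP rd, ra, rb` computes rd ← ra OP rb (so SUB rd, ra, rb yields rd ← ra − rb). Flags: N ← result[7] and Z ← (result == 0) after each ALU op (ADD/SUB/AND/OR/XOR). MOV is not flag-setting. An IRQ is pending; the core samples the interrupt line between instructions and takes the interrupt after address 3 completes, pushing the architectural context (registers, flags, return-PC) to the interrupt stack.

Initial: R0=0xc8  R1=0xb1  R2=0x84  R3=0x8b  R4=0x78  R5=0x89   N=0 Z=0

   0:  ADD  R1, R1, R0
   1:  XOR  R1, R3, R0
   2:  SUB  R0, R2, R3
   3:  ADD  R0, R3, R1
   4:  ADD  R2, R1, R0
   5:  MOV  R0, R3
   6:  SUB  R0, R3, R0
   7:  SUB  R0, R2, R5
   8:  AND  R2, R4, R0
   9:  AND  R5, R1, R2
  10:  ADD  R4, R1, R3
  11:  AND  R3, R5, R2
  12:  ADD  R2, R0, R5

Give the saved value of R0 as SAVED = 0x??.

SAVED = 0xce

after  0: R0=0xc8 R1=0x79 R2=0x84 R3=0x8b R4=0x78 R5=0x89  N=0 Z=0
after  1: R0=0xc8 R1=0x43 R2=0x84 R3=0x8b R4=0x78 R5=0x89  N=0 Z=0
after  2: R0=0xf9 R1=0x43 R2=0x84 R3=0x8b R4=0x78 R5=0x89  N=1 Z=0
after  3: R0=0xce R1=0x43 R2=0x84 R3=0x8b R4=0x78 R5=0x89  N=1 Z=0
-- IRQ taken; context saved, return-PC = 4 --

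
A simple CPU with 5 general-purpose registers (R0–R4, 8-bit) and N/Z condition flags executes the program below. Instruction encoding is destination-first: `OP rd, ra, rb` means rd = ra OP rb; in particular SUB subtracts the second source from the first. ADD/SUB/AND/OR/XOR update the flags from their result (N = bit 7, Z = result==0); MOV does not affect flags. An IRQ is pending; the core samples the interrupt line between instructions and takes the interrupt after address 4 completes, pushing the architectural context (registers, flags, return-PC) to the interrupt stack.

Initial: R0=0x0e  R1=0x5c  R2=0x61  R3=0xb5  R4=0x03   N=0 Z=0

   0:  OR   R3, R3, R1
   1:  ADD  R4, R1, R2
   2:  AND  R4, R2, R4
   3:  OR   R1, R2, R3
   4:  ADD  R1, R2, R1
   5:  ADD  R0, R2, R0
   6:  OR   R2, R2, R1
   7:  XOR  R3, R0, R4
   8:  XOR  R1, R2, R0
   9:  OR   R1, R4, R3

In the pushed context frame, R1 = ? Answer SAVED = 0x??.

after  0: R0=0x0e R1=0x5c R2=0x61 R3=0xfd R4=0x03  N=1 Z=0
after  1: R0=0x0e R1=0x5c R2=0x61 R3=0xfd R4=0xbd  N=1 Z=0
after  2: R0=0x0e R1=0x5c R2=0x61 R3=0xfd R4=0x21  N=0 Z=0
after  3: R0=0x0e R1=0xfd R2=0x61 R3=0xfd R4=0x21  N=1 Z=0
after  4: R0=0x0e R1=0x5e R2=0x61 R3=0xfd R4=0x21  N=0 Z=0
-- IRQ taken; context saved, return-PC = 5 --

SAVED = 0x5e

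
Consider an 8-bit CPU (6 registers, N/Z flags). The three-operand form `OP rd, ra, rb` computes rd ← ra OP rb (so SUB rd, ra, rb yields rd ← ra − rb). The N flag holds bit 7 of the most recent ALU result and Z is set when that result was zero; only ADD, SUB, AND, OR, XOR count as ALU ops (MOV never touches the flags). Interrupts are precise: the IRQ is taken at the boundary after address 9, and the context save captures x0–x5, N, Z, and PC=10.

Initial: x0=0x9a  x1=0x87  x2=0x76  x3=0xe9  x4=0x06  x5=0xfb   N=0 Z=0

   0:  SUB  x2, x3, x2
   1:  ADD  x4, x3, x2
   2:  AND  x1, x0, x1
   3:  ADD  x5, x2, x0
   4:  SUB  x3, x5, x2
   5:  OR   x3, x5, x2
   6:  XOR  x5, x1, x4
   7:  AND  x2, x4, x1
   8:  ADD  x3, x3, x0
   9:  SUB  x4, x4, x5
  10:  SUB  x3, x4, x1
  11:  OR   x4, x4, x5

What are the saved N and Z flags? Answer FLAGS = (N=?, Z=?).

after  0: x0=0x9a x1=0x87 x2=0x73 x3=0xe9 x4=0x06 x5=0xfb  N=0 Z=0
after  1: x0=0x9a x1=0x87 x2=0x73 x3=0xe9 x4=0x5c x5=0xfb  N=0 Z=0
after  2: x0=0x9a x1=0x82 x2=0x73 x3=0xe9 x4=0x5c x5=0xfb  N=1 Z=0
after  3: x0=0x9a x1=0x82 x2=0x73 x3=0xe9 x4=0x5c x5=0x0d  N=0 Z=0
after  4: x0=0x9a x1=0x82 x2=0x73 x3=0x9a x4=0x5c x5=0x0d  N=1 Z=0
after  5: x0=0x9a x1=0x82 x2=0x73 x3=0x7f x4=0x5c x5=0x0d  N=0 Z=0
after  6: x0=0x9a x1=0x82 x2=0x73 x3=0x7f x4=0x5c x5=0xde  N=1 Z=0
after  7: x0=0x9a x1=0x82 x2=0x00 x3=0x7f x4=0x5c x5=0xde  N=0 Z=1
after  8: x0=0x9a x1=0x82 x2=0x00 x3=0x19 x4=0x5c x5=0xde  N=0 Z=0
after  9: x0=0x9a x1=0x82 x2=0x00 x3=0x19 x4=0x7e x5=0xde  N=0 Z=0
-- IRQ taken; context saved, return-PC = 10 --

FLAGS = (N=0, Z=0)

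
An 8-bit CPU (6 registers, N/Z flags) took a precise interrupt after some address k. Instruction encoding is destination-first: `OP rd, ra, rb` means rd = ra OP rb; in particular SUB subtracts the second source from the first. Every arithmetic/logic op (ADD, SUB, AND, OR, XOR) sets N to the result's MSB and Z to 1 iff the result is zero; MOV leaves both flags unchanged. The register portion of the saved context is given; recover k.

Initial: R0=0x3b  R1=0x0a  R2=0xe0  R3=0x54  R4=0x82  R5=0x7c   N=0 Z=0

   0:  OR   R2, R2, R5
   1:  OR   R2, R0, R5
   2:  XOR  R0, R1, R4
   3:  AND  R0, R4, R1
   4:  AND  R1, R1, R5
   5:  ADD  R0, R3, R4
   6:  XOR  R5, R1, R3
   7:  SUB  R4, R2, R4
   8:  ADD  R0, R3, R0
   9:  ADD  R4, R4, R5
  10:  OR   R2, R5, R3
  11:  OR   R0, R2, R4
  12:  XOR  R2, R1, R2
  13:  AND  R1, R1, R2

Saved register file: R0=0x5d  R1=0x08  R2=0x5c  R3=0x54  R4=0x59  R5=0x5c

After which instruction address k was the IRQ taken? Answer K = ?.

K = 11

after  0: R0=0x3b R1=0x0a R2=0xfc R3=0x54 R4=0x82 R5=0x7c  N=1 Z=0
after  1: R0=0x3b R1=0x0a R2=0x7f R3=0x54 R4=0x82 R5=0x7c  N=0 Z=0
after  2: R0=0x88 R1=0x0a R2=0x7f R3=0x54 R4=0x82 R5=0x7c  N=1 Z=0
after  3: R0=0x02 R1=0x0a R2=0x7f R3=0x54 R4=0x82 R5=0x7c  N=0 Z=0
after  4: R0=0x02 R1=0x08 R2=0x7f R3=0x54 R4=0x82 R5=0x7c  N=0 Z=0
after  5: R0=0xd6 R1=0x08 R2=0x7f R3=0x54 R4=0x82 R5=0x7c  N=1 Z=0
after  6: R0=0xd6 R1=0x08 R2=0x7f R3=0x54 R4=0x82 R5=0x5c  N=0 Z=0
after  7: R0=0xd6 R1=0x08 R2=0x7f R3=0x54 R4=0xfd R5=0x5c  N=1 Z=0
after  8: R0=0x2a R1=0x08 R2=0x7f R3=0x54 R4=0xfd R5=0x5c  N=0 Z=0
after  9: R0=0x2a R1=0x08 R2=0x7f R3=0x54 R4=0x59 R5=0x5c  N=0 Z=0
after 10: R0=0x2a R1=0x08 R2=0x5c R3=0x54 R4=0x59 R5=0x5c  N=0 Z=0
after 11: R0=0x5d R1=0x08 R2=0x5c R3=0x54 R4=0x59 R5=0x5c  N=0 Z=0
-- IRQ taken; context saved, return-PC = 12 --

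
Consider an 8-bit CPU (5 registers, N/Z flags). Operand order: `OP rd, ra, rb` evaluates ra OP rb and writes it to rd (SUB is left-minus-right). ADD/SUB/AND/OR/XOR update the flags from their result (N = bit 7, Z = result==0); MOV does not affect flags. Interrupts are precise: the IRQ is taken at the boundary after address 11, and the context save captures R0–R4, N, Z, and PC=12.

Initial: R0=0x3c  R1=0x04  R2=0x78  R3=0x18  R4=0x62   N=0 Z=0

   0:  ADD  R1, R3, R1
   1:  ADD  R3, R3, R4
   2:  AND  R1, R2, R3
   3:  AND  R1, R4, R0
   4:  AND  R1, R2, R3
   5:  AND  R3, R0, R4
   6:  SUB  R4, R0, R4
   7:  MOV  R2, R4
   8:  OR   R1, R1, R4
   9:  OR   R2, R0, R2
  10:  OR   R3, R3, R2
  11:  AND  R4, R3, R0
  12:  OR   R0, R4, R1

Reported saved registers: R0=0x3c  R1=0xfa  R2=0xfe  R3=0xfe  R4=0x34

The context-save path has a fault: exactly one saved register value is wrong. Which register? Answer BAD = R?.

after  0: R0=0x3c R1=0x1c R2=0x78 R3=0x18 R4=0x62  N=0 Z=0
after  1: R0=0x3c R1=0x1c R2=0x78 R3=0x7a R4=0x62  N=0 Z=0
after  2: R0=0x3c R1=0x78 R2=0x78 R3=0x7a R4=0x62  N=0 Z=0
after  3: R0=0x3c R1=0x20 R2=0x78 R3=0x7a R4=0x62  N=0 Z=0
after  4: R0=0x3c R1=0x78 R2=0x78 R3=0x7a R4=0x62  N=0 Z=0
after  5: R0=0x3c R1=0x78 R2=0x78 R3=0x20 R4=0x62  N=0 Z=0
after  6: R0=0x3c R1=0x78 R2=0x78 R3=0x20 R4=0xda  N=1 Z=0
after  7: R0=0x3c R1=0x78 R2=0xda R3=0x20 R4=0xda  N=1 Z=0
after  8: R0=0x3c R1=0xfa R2=0xda R3=0x20 R4=0xda  N=1 Z=0
after  9: R0=0x3c R1=0xfa R2=0xfe R3=0x20 R4=0xda  N=1 Z=0
after 10: R0=0x3c R1=0xfa R2=0xfe R3=0xfe R4=0xda  N=1 Z=0
after 11: R0=0x3c R1=0xfa R2=0xfe R3=0xfe R4=0x3c  N=0 Z=0
-- IRQ taken; context saved, return-PC = 12 --
mismatch: R4: reported 0x34 vs actual 0x3c

BAD = R4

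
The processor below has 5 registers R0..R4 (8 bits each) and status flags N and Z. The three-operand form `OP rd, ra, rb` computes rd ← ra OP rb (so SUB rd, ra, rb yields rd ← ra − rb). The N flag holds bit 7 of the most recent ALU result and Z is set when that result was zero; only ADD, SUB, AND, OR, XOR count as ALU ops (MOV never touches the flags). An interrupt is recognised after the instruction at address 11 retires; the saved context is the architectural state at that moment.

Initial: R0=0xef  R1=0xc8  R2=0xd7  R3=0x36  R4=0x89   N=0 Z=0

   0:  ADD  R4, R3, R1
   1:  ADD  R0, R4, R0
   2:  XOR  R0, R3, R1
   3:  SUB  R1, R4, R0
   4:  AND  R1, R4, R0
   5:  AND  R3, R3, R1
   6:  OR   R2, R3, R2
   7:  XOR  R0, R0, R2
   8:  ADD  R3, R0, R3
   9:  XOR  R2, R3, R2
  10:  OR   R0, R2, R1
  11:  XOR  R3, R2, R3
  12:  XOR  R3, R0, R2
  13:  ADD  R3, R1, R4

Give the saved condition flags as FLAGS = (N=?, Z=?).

FLAGS = (N=1, Z=0)

after  0: R0=0xef R1=0xc8 R2=0xd7 R3=0x36 R4=0xfe  N=1 Z=0
after  1: R0=0xed R1=0xc8 R2=0xd7 R3=0x36 R4=0xfe  N=1 Z=0
after  2: R0=0xfe R1=0xc8 R2=0xd7 R3=0x36 R4=0xfe  N=1 Z=0
after  3: R0=0xfe R1=0x00 R2=0xd7 R3=0x36 R4=0xfe  N=0 Z=1
after  4: R0=0xfe R1=0xfe R2=0xd7 R3=0x36 R4=0xfe  N=1 Z=0
after  5: R0=0xfe R1=0xfe R2=0xd7 R3=0x36 R4=0xfe  N=0 Z=0
after  6: R0=0xfe R1=0xfe R2=0xf7 R3=0x36 R4=0xfe  N=1 Z=0
after  7: R0=0x09 R1=0xfe R2=0xf7 R3=0x36 R4=0xfe  N=0 Z=0
after  8: R0=0x09 R1=0xfe R2=0xf7 R3=0x3f R4=0xfe  N=0 Z=0
after  9: R0=0x09 R1=0xfe R2=0xc8 R3=0x3f R4=0xfe  N=1 Z=0
after 10: R0=0xfe R1=0xfe R2=0xc8 R3=0x3f R4=0xfe  N=1 Z=0
after 11: R0=0xfe R1=0xfe R2=0xc8 R3=0xf7 R4=0xfe  N=1 Z=0
-- IRQ taken; context saved, return-PC = 12 --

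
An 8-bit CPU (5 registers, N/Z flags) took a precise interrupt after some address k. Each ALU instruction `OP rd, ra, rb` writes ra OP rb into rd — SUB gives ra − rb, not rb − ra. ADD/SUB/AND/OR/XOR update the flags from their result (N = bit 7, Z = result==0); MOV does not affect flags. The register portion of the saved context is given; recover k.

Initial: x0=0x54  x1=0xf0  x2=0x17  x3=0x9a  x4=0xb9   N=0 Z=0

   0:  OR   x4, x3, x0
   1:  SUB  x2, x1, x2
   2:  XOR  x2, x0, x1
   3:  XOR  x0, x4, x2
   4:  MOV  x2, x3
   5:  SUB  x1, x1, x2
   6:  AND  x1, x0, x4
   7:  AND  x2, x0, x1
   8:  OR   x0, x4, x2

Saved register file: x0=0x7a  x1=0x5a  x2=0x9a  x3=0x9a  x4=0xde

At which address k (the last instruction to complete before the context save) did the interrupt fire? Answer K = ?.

after  0: x0=0x54 x1=0xf0 x2=0x17 x3=0x9a x4=0xde  N=1 Z=0
after  1: x0=0x54 x1=0xf0 x2=0xd9 x3=0x9a x4=0xde  N=1 Z=0
after  2: x0=0x54 x1=0xf0 x2=0xa4 x3=0x9a x4=0xde  N=1 Z=0
after  3: x0=0x7a x1=0xf0 x2=0xa4 x3=0x9a x4=0xde  N=0 Z=0
after  4: x0=0x7a x1=0xf0 x2=0x9a x3=0x9a x4=0xde  N=0 Z=0
after  5: x0=0x7a x1=0x56 x2=0x9a x3=0x9a x4=0xde  N=0 Z=0
after  6: x0=0x7a x1=0x5a x2=0x9a x3=0x9a x4=0xde  N=0 Z=0
-- IRQ taken; context saved, return-PC = 7 --

K = 6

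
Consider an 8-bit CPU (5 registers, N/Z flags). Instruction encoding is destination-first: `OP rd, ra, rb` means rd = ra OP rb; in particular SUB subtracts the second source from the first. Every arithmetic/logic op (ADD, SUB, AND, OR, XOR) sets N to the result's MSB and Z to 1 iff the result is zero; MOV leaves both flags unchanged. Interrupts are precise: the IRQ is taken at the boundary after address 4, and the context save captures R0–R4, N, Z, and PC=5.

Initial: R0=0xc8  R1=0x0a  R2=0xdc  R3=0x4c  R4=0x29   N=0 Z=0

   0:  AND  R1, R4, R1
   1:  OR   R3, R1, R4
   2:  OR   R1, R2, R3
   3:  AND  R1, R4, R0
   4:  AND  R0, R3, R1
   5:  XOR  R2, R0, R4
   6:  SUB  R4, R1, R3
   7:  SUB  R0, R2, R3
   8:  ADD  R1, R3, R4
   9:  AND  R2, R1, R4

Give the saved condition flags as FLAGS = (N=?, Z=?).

FLAGS = (N=0, Z=0)

after  0: R0=0xc8 R1=0x08 R2=0xdc R3=0x4c R4=0x29  N=0 Z=0
after  1: R0=0xc8 R1=0x08 R2=0xdc R3=0x29 R4=0x29  N=0 Z=0
after  2: R0=0xc8 R1=0xfd R2=0xdc R3=0x29 R4=0x29  N=1 Z=0
after  3: R0=0xc8 R1=0x08 R2=0xdc R3=0x29 R4=0x29  N=0 Z=0
after  4: R0=0x08 R1=0x08 R2=0xdc R3=0x29 R4=0x29  N=0 Z=0
-- IRQ taken; context saved, return-PC = 5 --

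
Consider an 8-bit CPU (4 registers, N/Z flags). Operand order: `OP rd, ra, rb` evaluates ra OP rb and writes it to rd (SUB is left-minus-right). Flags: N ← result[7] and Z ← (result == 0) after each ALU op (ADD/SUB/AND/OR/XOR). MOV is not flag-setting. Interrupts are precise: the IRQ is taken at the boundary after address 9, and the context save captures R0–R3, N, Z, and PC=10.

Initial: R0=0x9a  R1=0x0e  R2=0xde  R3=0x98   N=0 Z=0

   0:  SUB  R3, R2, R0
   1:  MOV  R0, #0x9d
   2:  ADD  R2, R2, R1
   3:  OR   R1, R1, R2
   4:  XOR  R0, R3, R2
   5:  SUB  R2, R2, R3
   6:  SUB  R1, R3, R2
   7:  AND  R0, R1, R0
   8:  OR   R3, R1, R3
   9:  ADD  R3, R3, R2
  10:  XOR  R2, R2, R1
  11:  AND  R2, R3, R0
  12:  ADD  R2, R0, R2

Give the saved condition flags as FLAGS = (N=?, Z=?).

after  0: R0=0x9a R1=0x0e R2=0xde R3=0x44  N=0 Z=0
after  1: R0=0x9d R1=0x0e R2=0xde R3=0x44  N=0 Z=0
after  2: R0=0x9d R1=0x0e R2=0xec R3=0x44  N=1 Z=0
after  3: R0=0x9d R1=0xee R2=0xec R3=0x44  N=1 Z=0
after  4: R0=0xa8 R1=0xee R2=0xec R3=0x44  N=1 Z=0
after  5: R0=0xa8 R1=0xee R2=0xa8 R3=0x44  N=1 Z=0
after  6: R0=0xa8 R1=0x9c R2=0xa8 R3=0x44  N=1 Z=0
after  7: R0=0x88 R1=0x9c R2=0xa8 R3=0x44  N=1 Z=0
after  8: R0=0x88 R1=0x9c R2=0xa8 R3=0xdc  N=1 Z=0
after  9: R0=0x88 R1=0x9c R2=0xa8 R3=0x84  N=1 Z=0
-- IRQ taken; context saved, return-PC = 10 --

FLAGS = (N=1, Z=0)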